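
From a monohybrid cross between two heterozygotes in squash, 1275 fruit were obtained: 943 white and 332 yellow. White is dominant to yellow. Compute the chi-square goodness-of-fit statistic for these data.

For a monohybrid cross between heterozygotes with complete dominance, the expected phenotypic ratio is 3:1.
Total ratio parts = 4. Expected numbers out of 1275:
  white: 1275 × 3/4 = 956.25
  yellow: 1275 × 1/4 = 318.75
χ² = Σ (O − E)² / E
  white: (943 − 956.25)² / 956.25 = 0.1836
  yellow: (332 − 318.75)² / 318.75 = 0.5508
χ² = 0.1836 + 0.5508 = 0.7344 ≈ 0.734

0.734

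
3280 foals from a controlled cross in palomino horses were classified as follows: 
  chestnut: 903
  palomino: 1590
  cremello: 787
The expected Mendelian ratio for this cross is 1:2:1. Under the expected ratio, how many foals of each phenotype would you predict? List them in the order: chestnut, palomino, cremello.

The 1:2:1 ratio has 4 parts, so with N = 3280 the expected counts are:
  chestnut: 3280 × 1/4 = 820
  palomino: 3280 × 2/4 = 1640
  cremello: 3280 × 1/4 = 820

820, 1640, 820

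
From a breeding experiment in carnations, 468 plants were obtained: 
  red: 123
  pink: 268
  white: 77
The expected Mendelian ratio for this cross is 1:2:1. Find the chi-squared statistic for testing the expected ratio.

18.923

The 1:2:1 ratio has 4 parts, so with N = 468 the expected counts are:
  red: 468 × 1/4 = 117
  pink: 468 × 2/4 = 234
  white: 468 × 1/4 = 117
χ² = Σ (O − E)² / E
  red: (123 − 117)² / 117 = 0.3077
  pink: (268 − 234)² / 234 = 4.9402
  white: (77 − 117)² / 117 = 13.6752
χ² = 0.3077 + 4.9402 + 13.6752 = 18.9231 ≈ 18.923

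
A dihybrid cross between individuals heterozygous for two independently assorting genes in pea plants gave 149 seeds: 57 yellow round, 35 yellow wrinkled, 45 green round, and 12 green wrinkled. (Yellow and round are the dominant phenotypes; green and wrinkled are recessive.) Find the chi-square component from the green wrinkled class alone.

0.776

A dihybrid F₂ with independent assortment and complete dominance at both loci gives a 9:3:3:1 phenotypic ratio.
Under the 9:3:3:1 hypothesis (Σ ratio = 16, N = 149):
  yellow round: 149 × 9/16 = 83.8125
  yellow wrinkled: 149 × 3/16 = 27.9375
  green round: 149 × 3/16 = 27.9375
  green wrinkled: 149 × 1/16 = 9.3125
Contribution of green wrinkled: (12 − 9.3125)² / 9.3125 = 0.7756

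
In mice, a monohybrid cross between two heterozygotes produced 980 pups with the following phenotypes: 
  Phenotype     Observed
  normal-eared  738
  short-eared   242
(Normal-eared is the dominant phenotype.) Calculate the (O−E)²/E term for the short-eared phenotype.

For a monohybrid cross between heterozygotes with complete dominance, the expected phenotypic ratio is 3:1.
The 3:1 ratio has 4 parts, so with N = 980 the expected counts are:
  normal-eared: 980 × 3/4 = 735
  short-eared: 980 × 1/4 = 245
Contribution of short-eared: (242 − 245)² / 245 = 0.0367

0.037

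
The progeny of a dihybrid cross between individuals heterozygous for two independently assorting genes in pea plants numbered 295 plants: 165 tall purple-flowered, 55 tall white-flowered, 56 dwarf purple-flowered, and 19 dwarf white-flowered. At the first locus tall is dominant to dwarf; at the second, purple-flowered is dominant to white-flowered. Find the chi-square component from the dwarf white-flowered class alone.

0.017

A dihybrid F₂ with independent assortment and complete dominance at both loci gives a 9:3:3:1 phenotypic ratio.
Total ratio parts = 16. Expected numbers out of 295:
  tall purple-flowered: 295 × 9/16 = 165.9375
  tall white-flowered: 295 × 3/16 = 55.3125
  dwarf purple-flowered: 295 × 3/16 = 55.3125
  dwarf white-flowered: 295 × 1/16 = 18.4375
Contribution of dwarf white-flowered: (19 − 18.4375)² / 18.4375 = 0.0172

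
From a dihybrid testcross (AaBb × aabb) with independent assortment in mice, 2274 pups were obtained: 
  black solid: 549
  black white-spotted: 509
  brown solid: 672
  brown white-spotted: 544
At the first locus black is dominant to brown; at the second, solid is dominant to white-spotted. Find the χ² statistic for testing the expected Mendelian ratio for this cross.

A dihybrid testcross with independent assortment gives a 1:1:1:1 ratio.
The 1:1:1:1 ratio has 4 parts, so with N = 2274 the expected counts are:
  black solid: 2274 × 1/4 = 568.5
  black white-spotted: 2274 × 1/4 = 568.5
  brown solid: 2274 × 1/4 = 568.5
  brown white-spotted: 2274 × 1/4 = 568.5
χ² = Σ (O − E)² / E
  black solid: (549 − 568.5)² / 568.5 = 0.6689
  black white-spotted: (509 − 568.5)² / 568.5 = 6.2274
  brown solid: (672 − 568.5)² / 568.5 = 18.8430
  brown white-spotted: (544 − 568.5)² / 568.5 = 1.0558
χ² = 0.6689 + 6.2274 + 18.8430 + 1.0558 = 26.7951 ≈ 26.795

26.795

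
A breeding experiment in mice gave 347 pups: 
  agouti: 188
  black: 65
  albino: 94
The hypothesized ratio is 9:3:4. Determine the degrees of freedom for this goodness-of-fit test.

A goodness-of-fit test with 3 phenotype classes has df = 3 − 1 = 2.

2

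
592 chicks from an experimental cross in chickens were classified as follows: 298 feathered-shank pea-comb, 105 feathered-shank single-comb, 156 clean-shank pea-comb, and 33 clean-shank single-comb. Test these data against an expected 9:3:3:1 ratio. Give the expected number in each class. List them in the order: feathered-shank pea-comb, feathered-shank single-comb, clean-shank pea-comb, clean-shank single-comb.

Expected counts for N = 592 under a 9:3:3:1 ratio (total parts = 16):
  feathered-shank pea-comb: 592 × 9/16 = 333
  feathered-shank single-comb: 592 × 3/16 = 111
  clean-shank pea-comb: 592 × 3/16 = 111
  clean-shank single-comb: 592 × 1/16 = 37

333, 111, 111, 37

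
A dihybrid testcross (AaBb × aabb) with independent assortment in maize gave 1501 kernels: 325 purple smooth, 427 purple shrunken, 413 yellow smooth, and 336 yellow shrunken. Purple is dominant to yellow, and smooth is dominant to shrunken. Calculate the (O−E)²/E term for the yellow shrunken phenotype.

A dihybrid testcross with independent assortment gives a 1:1:1:1 ratio.
The 1:1:1:1 ratio has 4 parts, so with N = 1501 the expected counts are:
  purple smooth: 1501 × 1/4 = 375.25
  purple shrunken: 1501 × 1/4 = 375.25
  yellow smooth: 1501 × 1/4 = 375.25
  yellow shrunken: 1501 × 1/4 = 375.25
Contribution of yellow shrunken: (336 − 375.25)² / 375.25 = 4.1054

4.105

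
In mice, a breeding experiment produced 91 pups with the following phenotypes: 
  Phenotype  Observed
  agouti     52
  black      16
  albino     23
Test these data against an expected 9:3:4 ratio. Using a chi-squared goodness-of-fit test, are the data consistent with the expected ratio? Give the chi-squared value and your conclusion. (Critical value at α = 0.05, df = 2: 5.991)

Total ratio parts = 16. Expected numbers out of 91:
  agouti: 91 × 9/16 = 51.1875
  black: 91 × 3/16 = 17.0625
  albino: 91 × 4/16 = 22.75
χ² = Σ (O − E)² / E
  agouti: (52 − 51.1875)² / 51.1875 = 0.0129
  black: (16 − 17.0625)² / 17.0625 = 0.0662
  albino: (23 − 22.75)² / 22.75 = 0.0027
χ² = 0.0129 + 0.0662 + 0.0027 = 0.0818 ≈ 0.082
Degrees of freedom = 3 − 1 = 2; critical value at α = 0.05 is 5.991.
Since 0.082 < 5.991, we fail to reject the null hypothesis — the data are consistent with the 9:3:4 ratio.

0.082; consistent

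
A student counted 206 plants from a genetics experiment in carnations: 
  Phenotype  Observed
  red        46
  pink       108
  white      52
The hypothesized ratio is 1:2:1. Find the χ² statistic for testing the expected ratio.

Under the 1:2:1 hypothesis (Σ ratio = 4, N = 206):
  red: 206 × 1/4 = 51.5
  pink: 206 × 2/4 = 103
  white: 206 × 1/4 = 51.5
χ² = Σ (O − E)² / E
  red: (46 − 51.5)² / 51.5 = 0.5874
  pink: (108 − 103)² / 103 = 0.2427
  white: (52 − 51.5)² / 51.5 = 0.0049
χ² = 0.5874 + 0.2427 + 0.0049 = 0.835

0.835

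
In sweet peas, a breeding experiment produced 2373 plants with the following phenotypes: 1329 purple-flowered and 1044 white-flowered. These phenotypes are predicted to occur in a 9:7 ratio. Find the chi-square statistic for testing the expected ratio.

Expected counts for N = 2373 under a 9:7 ratio (total parts = 16):
  purple-flowered: 2373 × 9/16 = 1334.8125
  white-flowered: 2373 × 7/16 = 1038.1875
χ² = Σ (O − E)² / E
  purple-flowered: (1329 − 1334.8125)² / 1334.8125 = 0.0253
  white-flowered: (1044 − 1038.1875)² / 1038.1875 = 0.0325
χ² = 0.0253 + 0.0325 = 0.0578 ≈ 0.058

0.058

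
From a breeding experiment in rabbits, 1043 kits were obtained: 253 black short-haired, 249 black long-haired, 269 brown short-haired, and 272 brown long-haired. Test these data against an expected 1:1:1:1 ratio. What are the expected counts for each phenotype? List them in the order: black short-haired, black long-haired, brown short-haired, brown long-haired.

260.75, 260.75, 260.75, 260.75

Under the 1:1:1:1 hypothesis (Σ ratio = 4, N = 1043):
  black short-haired: 1043 × 1/4 = 260.75
  black long-haired: 1043 × 1/4 = 260.75
  brown short-haired: 1043 × 1/4 = 260.75
  brown long-haired: 1043 × 1/4 = 260.75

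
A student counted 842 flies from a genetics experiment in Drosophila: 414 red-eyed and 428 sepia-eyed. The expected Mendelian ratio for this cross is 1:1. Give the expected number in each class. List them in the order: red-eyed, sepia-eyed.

Under the 1:1 hypothesis (Σ ratio = 2, N = 842):
  red-eyed: 842 × 1/2 = 421
  sepia-eyed: 842 × 1/2 = 421

421, 421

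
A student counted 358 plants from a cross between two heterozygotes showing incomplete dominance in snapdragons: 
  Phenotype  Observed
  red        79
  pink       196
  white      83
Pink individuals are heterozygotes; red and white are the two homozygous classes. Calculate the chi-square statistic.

3.318

With incomplete dominance, a heterozygote × heterozygote cross gives a 1:2:1 phenotypic ratio.
Total ratio parts = 4. Expected numbers out of 358:
  red: 358 × 1/4 = 89.5
  pink: 358 × 2/4 = 179
  white: 358 × 1/4 = 89.5
χ² = Σ (O − E)² / E
  red: (79 − 89.5)² / 89.5 = 1.2318
  pink: (196 − 179)² / 179 = 1.6145
  white: (83 − 89.5)² / 89.5 = 0.4721
χ² = 1.2318 + 1.6145 + 0.4721 = 3.3184 ≈ 3.318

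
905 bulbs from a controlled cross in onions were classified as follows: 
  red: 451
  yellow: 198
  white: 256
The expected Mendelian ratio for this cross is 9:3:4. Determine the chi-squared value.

Total ratio parts = 16. Expected numbers out of 905:
  red: 905 × 9/16 = 509.0625
  yellow: 905 × 3/16 = 169.6875
  white: 905 × 4/16 = 226.25
χ² = Σ (O − E)² / E
  red: (451 − 509.0625)² / 509.0625 = 6.6225
  yellow: (198 − 169.6875)² / 169.6875 = 4.7240
  white: (256 − 226.25)² / 226.25 = 3.9119
χ² = 6.6225 + 4.7240 + 3.9119 = 15.2584 ≈ 15.258

15.258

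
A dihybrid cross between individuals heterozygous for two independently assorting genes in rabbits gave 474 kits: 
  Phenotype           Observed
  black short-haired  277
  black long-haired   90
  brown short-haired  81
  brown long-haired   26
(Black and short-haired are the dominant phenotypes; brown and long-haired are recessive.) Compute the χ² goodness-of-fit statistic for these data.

A dihybrid F₂ with independent assortment and complete dominance at both loci gives a 9:3:3:1 phenotypic ratio.
Total ratio parts = 16. Expected numbers out of 474:
  black short-haired: 474 × 9/16 = 266.625
  black long-haired: 474 × 3/16 = 88.875
  brown short-haired: 474 × 3/16 = 88.875
  brown long-haired: 474 × 1/16 = 29.625
χ² = Σ (O − E)² / E
  black short-haired: (277 − 266.625)² / 266.625 = 0.4037
  black long-haired: (90 − 88.875)² / 88.875 = 0.0142
  brown short-haired: (81 − 88.875)² / 88.875 = 0.6978
  brown long-haired: (26 − 29.625)² / 29.625 = 0.4436
χ² = 0.4037 + 0.0142 + 0.6978 + 0.4436 = 1.5593 ≈ 1.559

1.559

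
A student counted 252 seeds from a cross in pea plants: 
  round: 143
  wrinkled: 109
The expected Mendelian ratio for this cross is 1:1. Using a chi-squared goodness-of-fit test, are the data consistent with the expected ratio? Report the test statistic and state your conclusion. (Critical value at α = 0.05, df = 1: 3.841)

Total ratio parts = 2. Expected numbers out of 252:
  round: 252 × 1/2 = 126
  wrinkled: 252 × 1/2 = 126
χ² = Σ (O − E)² / E
  round: (143 − 126)² / 126 = 2.2937
  wrinkled: (109 − 126)² / 126 = 2.2937
χ² = 2.2937 + 2.2937 = 4.5874 ≈ 4.587
Degrees of freedom = 2 − 1 = 1; critical value at α = 0.05 is 3.841.
Since 4.587 > 3.841, we reject the null hypothesis — the data do not fit the 1:1 ratio.

4.587; not consistent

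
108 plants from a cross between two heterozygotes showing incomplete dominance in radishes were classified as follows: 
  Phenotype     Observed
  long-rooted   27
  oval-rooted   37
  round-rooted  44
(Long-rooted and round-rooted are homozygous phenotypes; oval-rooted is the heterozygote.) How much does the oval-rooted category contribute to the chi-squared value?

With incomplete dominance, a heterozygote × heterozygote cross gives a 1:2:1 phenotypic ratio.
Total ratio parts = 4. Expected numbers out of 108:
  long-rooted: 108 × 1/4 = 27
  oval-rooted: 108 × 2/4 = 54
  round-rooted: 108 × 1/4 = 27
Contribution of oval-rooted: (37 − 54)² / 54 = 5.3519

5.352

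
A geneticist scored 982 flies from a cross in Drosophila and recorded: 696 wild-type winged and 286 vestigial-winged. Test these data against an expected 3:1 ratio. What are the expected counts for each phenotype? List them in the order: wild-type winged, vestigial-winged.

736.5, 245.5

Total ratio parts = 4. Expected numbers out of 982:
  wild-type winged: 982 × 3/4 = 736.5
  vestigial-winged: 982 × 1/4 = 245.5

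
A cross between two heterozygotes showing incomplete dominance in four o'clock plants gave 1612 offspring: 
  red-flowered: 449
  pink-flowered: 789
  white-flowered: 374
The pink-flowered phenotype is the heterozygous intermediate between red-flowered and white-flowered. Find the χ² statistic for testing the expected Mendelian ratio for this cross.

With incomplete dominance, a heterozygote × heterozygote cross gives a 1:2:1 phenotypic ratio.
The 1:2:1 ratio has 4 parts, so with N = 1612 the expected counts are:
  red-flowered: 1612 × 1/4 = 403
  pink-flowered: 1612 × 2/4 = 806
  white-flowered: 1612 × 1/4 = 403
χ² = Σ (O − E)² / E
  red-flowered: (449 − 403)² / 403 = 5.2506
  pink-flowered: (789 − 806)² / 806 = 0.3586
  white-flowered: (374 − 403)² / 403 = 2.0868
χ² = 5.2506 + 0.3586 + 2.0868 = 7.696

7.696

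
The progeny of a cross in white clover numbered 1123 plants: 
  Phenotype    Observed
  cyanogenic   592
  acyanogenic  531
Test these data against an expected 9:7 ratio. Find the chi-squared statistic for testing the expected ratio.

Under the 9:7 hypothesis (Σ ratio = 16, N = 1123):
  cyanogenic: 1123 × 9/16 = 631.6875
  acyanogenic: 1123 × 7/16 = 491.3125
χ² = Σ (O − E)² / E
  cyanogenic: (592 − 631.6875)² / 631.6875 = 2.4935
  acyanogenic: (531 − 491.3125)² / 491.3125 = 3.2059
χ² = 2.4935 + 3.2059 = 5.6994 ≈ 5.699

5.699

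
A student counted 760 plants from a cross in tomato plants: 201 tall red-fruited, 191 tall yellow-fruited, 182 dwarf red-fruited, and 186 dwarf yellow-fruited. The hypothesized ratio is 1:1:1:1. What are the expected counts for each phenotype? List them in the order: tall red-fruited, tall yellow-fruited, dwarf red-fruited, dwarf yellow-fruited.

190, 190, 190, 190

Expected counts for N = 760 under a 1:1:1:1 ratio (total parts = 4):
  tall red-fruited: 760 × 1/4 = 190
  tall yellow-fruited: 760 × 1/4 = 190
  dwarf red-fruited: 760 × 1/4 = 190
  dwarf yellow-fruited: 760 × 1/4 = 190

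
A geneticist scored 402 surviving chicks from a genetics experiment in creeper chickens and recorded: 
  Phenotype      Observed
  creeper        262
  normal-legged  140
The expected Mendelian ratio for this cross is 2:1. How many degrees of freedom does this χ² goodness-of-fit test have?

1

A goodness-of-fit test with 2 phenotype classes has df = 2 − 1 = 1.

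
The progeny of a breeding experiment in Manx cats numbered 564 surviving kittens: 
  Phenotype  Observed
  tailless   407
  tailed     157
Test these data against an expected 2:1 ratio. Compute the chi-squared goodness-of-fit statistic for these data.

Total ratio parts = 3. Expected numbers out of 564:
  tailless: 564 × 2/3 = 376
  tailed: 564 × 1/3 = 188
χ² = Σ (O − E)² / E
  tailless: (407 − 376)² / 376 = 2.5559
  tailed: (157 − 188)² / 188 = 5.1117
χ² = 2.5559 + 5.1117 = 7.6676 ≈ 7.668

7.668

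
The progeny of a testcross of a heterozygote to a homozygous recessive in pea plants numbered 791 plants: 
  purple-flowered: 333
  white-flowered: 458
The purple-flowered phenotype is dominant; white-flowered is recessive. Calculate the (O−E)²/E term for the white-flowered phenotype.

9.877

A testcross of a heterozygote (Aa × aa) gives a 1:1 phenotypic ratio.
Expected counts for N = 791 under a 1:1 ratio (total parts = 2):
  purple-flowered: 791 × 1/2 = 395.5
  white-flowered: 791 × 1/2 = 395.5
Contribution of white-flowered: (458 − 395.5)² / 395.5 = 9.8767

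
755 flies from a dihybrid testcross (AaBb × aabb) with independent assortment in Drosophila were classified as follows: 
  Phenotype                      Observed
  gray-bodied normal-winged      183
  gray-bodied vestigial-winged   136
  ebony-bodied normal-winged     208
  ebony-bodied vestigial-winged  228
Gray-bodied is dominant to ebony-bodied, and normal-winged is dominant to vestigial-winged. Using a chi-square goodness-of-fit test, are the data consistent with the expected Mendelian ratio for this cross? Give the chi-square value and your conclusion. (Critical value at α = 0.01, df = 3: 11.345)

25.042; not consistent

A dihybrid testcross with independent assortment gives a 1:1:1:1 ratio.
Under the 1:1:1:1 hypothesis (Σ ratio = 4, N = 755):
  gray-bodied normal-winged: 755 × 1/4 = 188.75
  gray-bodied vestigial-winged: 755 × 1/4 = 188.75
  ebony-bodied normal-winged: 755 × 1/4 = 188.75
  ebony-bodied vestigial-winged: 755 × 1/4 = 188.75
χ² = Σ (O − E)² / E
  gray-bodied normal-winged: (183 − 188.75)² / 188.75 = 0.1752
  gray-bodied vestigial-winged: (136 − 188.75)² / 188.75 = 14.7421
  ebony-bodied normal-winged: (208 − 188.75)² / 188.75 = 1.9632
  ebony-bodied vestigial-winged: (228 − 188.75)² / 188.75 = 8.1619
χ² = 0.1752 + 14.7421 + 1.9632 + 8.1619 = 25.0424 ≈ 25.042
Degrees of freedom = 4 − 1 = 3; critical value at α = 0.01 is 11.345.
Since 25.042 > 11.345, we reject the null hypothesis — the data do not fit the 1:1:1:1 ratio.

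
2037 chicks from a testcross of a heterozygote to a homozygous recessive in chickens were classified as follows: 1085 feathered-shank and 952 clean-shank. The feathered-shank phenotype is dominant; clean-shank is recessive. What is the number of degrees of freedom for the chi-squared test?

A testcross of a heterozygote (Aa × aa) gives a 1:1 phenotypic ratio.
A goodness-of-fit test with 2 phenotype classes has df = 2 − 1 = 1.

1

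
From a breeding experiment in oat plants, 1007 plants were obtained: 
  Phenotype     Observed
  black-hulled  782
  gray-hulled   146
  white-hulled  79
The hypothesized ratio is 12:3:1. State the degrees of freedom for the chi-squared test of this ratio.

2

A goodness-of-fit test with 3 phenotype classes has df = 3 − 1 = 2.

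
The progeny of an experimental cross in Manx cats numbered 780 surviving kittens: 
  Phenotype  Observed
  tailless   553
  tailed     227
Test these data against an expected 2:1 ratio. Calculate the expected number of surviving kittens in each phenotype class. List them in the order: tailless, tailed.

Expected counts for N = 780 under a 2:1 ratio (total parts = 3):
  tailless: 780 × 2/3 = 520
  tailed: 780 × 1/3 = 260

520, 260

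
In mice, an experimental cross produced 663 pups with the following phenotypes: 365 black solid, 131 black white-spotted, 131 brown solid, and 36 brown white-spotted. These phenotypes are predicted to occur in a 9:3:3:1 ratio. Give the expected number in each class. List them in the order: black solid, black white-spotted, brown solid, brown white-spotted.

372.9375, 124.3125, 124.3125, 41.4375

The 9:3:3:1 ratio has 16 parts, so with N = 663 the expected counts are:
  black solid: 663 × 9/16 = 372.9375
  black white-spotted: 663 × 3/16 = 124.3125
  brown solid: 663 × 3/16 = 124.3125
  brown white-spotted: 663 × 1/16 = 41.4375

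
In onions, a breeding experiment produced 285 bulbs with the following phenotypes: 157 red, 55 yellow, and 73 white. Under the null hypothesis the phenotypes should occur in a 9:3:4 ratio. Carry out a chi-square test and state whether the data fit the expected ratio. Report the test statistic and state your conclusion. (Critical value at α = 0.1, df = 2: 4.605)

Under the 9:3:4 hypothesis (Σ ratio = 16, N = 285):
  red: 285 × 9/16 = 160.3125
  yellow: 285 × 3/16 = 53.4375
  white: 285 × 4/16 = 71.25
χ² = Σ (O − E)² / E
  red: (157 − 160.3125)² / 160.3125 = 0.0684
  yellow: (55 − 53.4375)² / 53.4375 = 0.0457
  white: (73 − 71.25)² / 71.25 = 0.0430
χ² = 0.0684 + 0.0457 + 0.0430 = 0.1571 ≈ 0.157
Degrees of freedom = 3 − 1 = 2; critical value at α = 0.1 is 4.605.
Since 0.157 < 4.605, we fail to reject the null hypothesis — the data are consistent with the 9:3:4 ratio.

0.157; consistent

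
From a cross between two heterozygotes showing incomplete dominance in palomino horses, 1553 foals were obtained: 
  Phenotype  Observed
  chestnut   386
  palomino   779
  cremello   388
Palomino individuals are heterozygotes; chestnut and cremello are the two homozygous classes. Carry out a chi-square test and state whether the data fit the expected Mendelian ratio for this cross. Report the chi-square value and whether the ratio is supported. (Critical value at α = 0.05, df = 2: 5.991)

0.021; consistent

With incomplete dominance, a heterozygote × heterozygote cross gives a 1:2:1 phenotypic ratio.
The 1:2:1 ratio has 4 parts, so with N = 1553 the expected counts are:
  chestnut: 1553 × 1/4 = 388.25
  palomino: 1553 × 2/4 = 776.5
  cremello: 1553 × 1/4 = 388.25
χ² = Σ (O − E)² / E
  chestnut: (386 − 388.25)² / 388.25 = 0.0130
  palomino: (779 − 776.5)² / 776.5 = 0.0080
  cremello: (388 − 388.25)² / 388.25 = 0.0002
χ² = 0.0130 + 0.0080 + 0.0002 = 0.0212 ≈ 0.021
Degrees of freedom = 3 − 1 = 2; critical value at α = 0.05 is 5.991.
Since 0.021 < 5.991, we fail to reject the null hypothesis — the data are consistent with the 1:2:1 ratio.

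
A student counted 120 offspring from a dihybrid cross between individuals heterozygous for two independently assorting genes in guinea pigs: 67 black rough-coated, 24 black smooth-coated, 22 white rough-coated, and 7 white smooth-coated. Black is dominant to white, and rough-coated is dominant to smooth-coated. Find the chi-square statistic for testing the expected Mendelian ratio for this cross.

0.148

A dihybrid F₂ with independent assortment and complete dominance at both loci gives a 9:3:3:1 phenotypic ratio.
Expected counts for N = 120 under a 9:3:3:1 ratio (total parts = 16):
  black rough-coated: 120 × 9/16 = 67.5
  black smooth-coated: 120 × 3/16 = 22.5
  white rough-coated: 120 × 3/16 = 22.5
  white smooth-coated: 120 × 1/16 = 7.5
χ² = Σ (O − E)² / E
  black rough-coated: (67 − 67.5)² / 67.5 = 0.0037
  black smooth-coated: (24 − 22.5)² / 22.5 = 0.1000
  white rough-coated: (22 − 22.5)² / 22.5 = 0.0111
  white smooth-coated: (7 − 7.5)² / 7.5 = 0.0333
χ² = 0.0037 + 0.1000 + 0.0111 + 0.0333 = 0.1481 ≈ 0.148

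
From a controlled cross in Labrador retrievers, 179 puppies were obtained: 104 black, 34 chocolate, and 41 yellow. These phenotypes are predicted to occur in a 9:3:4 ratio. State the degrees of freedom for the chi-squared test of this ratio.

2

A goodness-of-fit test with 3 phenotype classes has df = 3 − 1 = 2.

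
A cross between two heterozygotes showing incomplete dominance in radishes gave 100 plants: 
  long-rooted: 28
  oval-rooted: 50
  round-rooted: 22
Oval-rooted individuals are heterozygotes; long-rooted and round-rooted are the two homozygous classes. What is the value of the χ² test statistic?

With incomplete dominance, a heterozygote × heterozygote cross gives a 1:2:1 phenotypic ratio.
Total ratio parts = 4. Expected numbers out of 100:
  long-rooted: 100 × 1/4 = 25
  oval-rooted: 100 × 2/4 = 50
  round-rooted: 100 × 1/4 = 25
χ² = Σ (O − E)² / E
  long-rooted: (28 − 25)² / 25 = 0.3600
  oval-rooted: (50 − 50)² / 50 = 0.0000
  round-rooted: (22 − 25)² / 25 = 0.3600
χ² = 0.3600 + 0.0000 + 0.3600 = 0.720

0.720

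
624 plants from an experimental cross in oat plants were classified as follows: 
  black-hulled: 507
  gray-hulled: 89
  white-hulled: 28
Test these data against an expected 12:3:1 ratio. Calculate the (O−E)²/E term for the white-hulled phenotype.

Expected counts for N = 624 under a 12:3:1 ratio (total parts = 16):
  black-hulled: 624 × 12/16 = 468
  gray-hulled: 624 × 3/16 = 117
  white-hulled: 624 × 1/16 = 39
Contribution of white-hulled: (28 − 39)² / 39 = 3.1026

3.103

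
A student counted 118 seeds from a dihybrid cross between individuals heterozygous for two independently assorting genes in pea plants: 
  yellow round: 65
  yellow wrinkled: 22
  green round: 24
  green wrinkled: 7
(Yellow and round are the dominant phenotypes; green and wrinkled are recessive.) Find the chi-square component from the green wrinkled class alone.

0.019

A dihybrid F₂ with independent assortment and complete dominance at both loci gives a 9:3:3:1 phenotypic ratio.
Under the 9:3:3:1 hypothesis (Σ ratio = 16, N = 118):
  yellow round: 118 × 9/16 = 66.375
  yellow wrinkled: 118 × 3/16 = 22.125
  green round: 118 × 3/16 = 22.125
  green wrinkled: 118 × 1/16 = 7.375
Contribution of green wrinkled: (7 − 7.375)² / 7.375 = 0.0191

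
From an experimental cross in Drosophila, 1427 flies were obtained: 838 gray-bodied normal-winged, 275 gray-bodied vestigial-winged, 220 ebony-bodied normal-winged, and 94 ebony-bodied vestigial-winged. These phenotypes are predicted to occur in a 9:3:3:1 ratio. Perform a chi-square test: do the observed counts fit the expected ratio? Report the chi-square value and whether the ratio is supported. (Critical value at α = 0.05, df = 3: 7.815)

Total ratio parts = 16. Expected numbers out of 1427:
  gray-bodied normal-winged: 1427 × 9/16 = 802.6875
  gray-bodied vestigial-winged: 1427 × 3/16 = 267.5625
  ebony-bodied normal-winged: 1427 × 3/16 = 267.5625
  ebony-bodied vestigial-winged: 1427 × 1/16 = 89.1875
χ² = Σ (O − E)² / E
  gray-bodied normal-winged: (838 − 802.6875)² / 802.6875 = 1.5535
  gray-bodied vestigial-winged: (275 − 267.5625)² / 267.5625 = 0.2067
  ebony-bodied normal-winged: (220 − 267.5625)² / 267.5625 = 8.4548
  ebony-bodied vestigial-winged: (94 − 89.1875)² / 89.1875 = 0.2597
χ² = 1.5535 + 0.2067 + 8.4548 + 0.2597 = 10.4747 ≈ 10.475
Degrees of freedom = 4 − 1 = 3; critical value at α = 0.05 is 7.815.
Since 10.475 > 7.815, we reject the null hypothesis — the data do not fit the 9:3:3:1 ratio.

10.475; not consistent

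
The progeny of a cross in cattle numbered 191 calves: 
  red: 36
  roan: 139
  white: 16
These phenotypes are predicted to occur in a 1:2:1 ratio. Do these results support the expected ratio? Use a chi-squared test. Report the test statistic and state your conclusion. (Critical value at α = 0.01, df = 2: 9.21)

43.817; not consistent

Under the 1:2:1 hypothesis (Σ ratio = 4, N = 191):
  red: 191 × 1/4 = 47.75
  roan: 191 × 2/4 = 95.5
  white: 191 × 1/4 = 47.75
χ² = Σ (O − E)² / E
  red: (36 − 47.75)² / 47.75 = 2.8914
  roan: (139 − 95.5)² / 95.5 = 19.8141
  white: (16 − 47.75)² / 47.75 = 21.1113
χ² = 2.8914 + 19.8141 + 21.1113 = 43.8168 ≈ 43.817
Degrees of freedom = 3 − 1 = 2; critical value at α = 0.01 is 9.21.
Since 43.817 > 9.21, we reject the null hypothesis — the data do not fit the 1:2:1 ratio.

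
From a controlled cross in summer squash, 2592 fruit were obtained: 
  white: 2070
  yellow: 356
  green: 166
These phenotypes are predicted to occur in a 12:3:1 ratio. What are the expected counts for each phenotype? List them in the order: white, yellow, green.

1944, 486, 162

The 12:3:1 ratio has 16 parts, so with N = 2592 the expected counts are:
  white: 2592 × 12/16 = 1944
  yellow: 2592 × 3/16 = 486
  green: 2592 × 1/16 = 162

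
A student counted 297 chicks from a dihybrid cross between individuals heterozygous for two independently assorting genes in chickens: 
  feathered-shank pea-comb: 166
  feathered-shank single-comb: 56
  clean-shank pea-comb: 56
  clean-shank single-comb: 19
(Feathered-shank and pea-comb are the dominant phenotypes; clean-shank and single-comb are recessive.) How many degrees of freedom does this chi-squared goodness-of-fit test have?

A dihybrid F₂ with independent assortment and complete dominance at both loci gives a 9:3:3:1 phenotypic ratio.
A goodness-of-fit test with 4 phenotype classes has df = 4 − 1 = 3.

3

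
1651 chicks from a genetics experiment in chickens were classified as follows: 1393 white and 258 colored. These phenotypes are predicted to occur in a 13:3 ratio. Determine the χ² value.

Total ratio parts = 16. Expected numbers out of 1651:
  white: 1651 × 13/16 = 1341.4375
  colored: 1651 × 3/16 = 309.5625
χ² = Σ (O − E)² / E
  white: (1393 − 1341.4375)² / 1341.4375 = 1.9820
  colored: (258 − 309.5625)² / 309.5625 = 8.5885
χ² = 1.9820 + 8.5885 = 10.5705 ≈ 10.571

10.571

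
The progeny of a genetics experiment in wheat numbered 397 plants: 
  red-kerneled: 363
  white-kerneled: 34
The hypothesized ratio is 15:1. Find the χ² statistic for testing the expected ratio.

The 15:1 ratio has 16 parts, so with N = 397 the expected counts are:
  red-kerneled: 397 × 15/16 = 372.1875
  white-kerneled: 397 × 1/16 = 24.8125
χ² = Σ (O − E)² / E
  red-kerneled: (363 − 372.1875)² / 372.1875 = 0.2268
  white-kerneled: (34 − 24.8125)² / 24.8125 = 3.4019
χ² = 0.2268 + 3.4019 = 3.6287 ≈ 3.629

3.629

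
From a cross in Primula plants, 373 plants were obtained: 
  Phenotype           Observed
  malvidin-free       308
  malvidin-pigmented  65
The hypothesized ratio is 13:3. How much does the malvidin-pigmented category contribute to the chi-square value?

0.349

Total ratio parts = 16. Expected numbers out of 373:
  malvidin-free: 373 × 13/16 = 303.0625
  malvidin-pigmented: 373 × 3/16 = 69.9375
Contribution of malvidin-pigmented: (65 − 69.9375)² / 69.9375 = 0.3486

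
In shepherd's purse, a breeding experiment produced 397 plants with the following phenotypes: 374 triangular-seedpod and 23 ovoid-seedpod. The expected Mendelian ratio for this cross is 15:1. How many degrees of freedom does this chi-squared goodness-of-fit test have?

1

A goodness-of-fit test with 2 phenotype classes has df = 2 − 1 = 1.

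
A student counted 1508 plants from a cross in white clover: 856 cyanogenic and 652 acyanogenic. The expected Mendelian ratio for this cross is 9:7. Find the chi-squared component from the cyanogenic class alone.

Under the 9:7 hypothesis (Σ ratio = 16, N = 1508):
  cyanogenic: 1508 × 9/16 = 848.25
  acyanogenic: 1508 × 7/16 = 659.75
Contribution of cyanogenic: (856 − 848.25)² / 848.25 = 0.0708

0.071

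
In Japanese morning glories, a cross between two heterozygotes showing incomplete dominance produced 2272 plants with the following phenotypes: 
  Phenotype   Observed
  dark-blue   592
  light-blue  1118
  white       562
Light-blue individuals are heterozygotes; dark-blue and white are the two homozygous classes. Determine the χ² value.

With incomplete dominance, a heterozygote × heterozygote cross gives a 1:2:1 phenotypic ratio.
Under the 1:2:1 hypothesis (Σ ratio = 4, N = 2272):
  dark-blue: 2272 × 1/4 = 568
  light-blue: 2272 × 2/4 = 1136
  white: 2272 × 1/4 = 568
χ² = Σ (O − E)² / E
  dark-blue: (592 − 568)² / 568 = 1.0141
  light-blue: (1118 − 1136)² / 1136 = 0.2852
  white: (562 − 568)² / 568 = 0.0634
χ² = 1.0141 + 0.2852 + 0.0634 = 1.3627 ≈ 1.363

1.363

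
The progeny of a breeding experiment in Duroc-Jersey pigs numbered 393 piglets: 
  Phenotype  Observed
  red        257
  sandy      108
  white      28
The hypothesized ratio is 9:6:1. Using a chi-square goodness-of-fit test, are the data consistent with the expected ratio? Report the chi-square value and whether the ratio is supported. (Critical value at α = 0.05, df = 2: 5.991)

Under the 9:6:1 hypothesis (Σ ratio = 16, N = 393):
  red: 393 × 9/16 = 221.0625
  sandy: 393 × 6/16 = 147.375
  white: 393 × 1/16 = 24.5625
χ² = Σ (O − E)² / E
  red: (257 − 221.0625)² / 221.0625 = 5.8423
  sandy: (108 − 147.375)² / 147.375 = 10.5200
  white: (28 − 24.5625)² / 24.5625 = 0.4811
χ² = 5.8423 + 10.5200 + 0.4811 = 16.8434 ≈ 16.843
Degrees of freedom = 3 − 1 = 2; critical value at α = 0.05 is 5.991.
Since 16.843 > 5.991, we reject the null hypothesis — the data do not fit the 9:6:1 ratio.

16.843; not consistent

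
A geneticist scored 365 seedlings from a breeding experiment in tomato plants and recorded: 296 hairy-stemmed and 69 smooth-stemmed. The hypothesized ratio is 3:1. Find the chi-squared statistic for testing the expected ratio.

7.234

The 3:1 ratio has 4 parts, so with N = 365 the expected counts are:
  hairy-stemmed: 365 × 3/4 = 273.75
  smooth-stemmed: 365 × 1/4 = 91.25
χ² = Σ (O − E)² / E
  hairy-stemmed: (296 − 273.75)² / 273.75 = 1.8084
  smooth-stemmed: (69 − 91.25)² / 91.25 = 5.4253
χ² = 1.8084 + 5.4253 = 7.2337 ≈ 7.234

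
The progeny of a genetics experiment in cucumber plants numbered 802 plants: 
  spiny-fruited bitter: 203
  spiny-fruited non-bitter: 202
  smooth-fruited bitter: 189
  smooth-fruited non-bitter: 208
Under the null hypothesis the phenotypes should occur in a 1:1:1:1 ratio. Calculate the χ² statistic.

0.983

Total ratio parts = 4. Expected numbers out of 802:
  spiny-fruited bitter: 802 × 1/4 = 200.5
  spiny-fruited non-bitter: 802 × 1/4 = 200.5
  smooth-fruited bitter: 802 × 1/4 = 200.5
  smooth-fruited non-bitter: 802 × 1/4 = 200.5
χ² = Σ (O − E)² / E
  spiny-fruited bitter: (203 − 200.5)² / 200.5 = 0.0312
  spiny-fruited non-bitter: (202 − 200.5)² / 200.5 = 0.0112
  smooth-fruited bitter: (189 − 200.5)² / 200.5 = 0.6596
  smooth-fruited non-bitter: (208 − 200.5)² / 200.5 = 0.2805
χ² = 0.0312 + 0.0112 + 0.6596 + 0.2805 = 0.9825 ≈ 0.983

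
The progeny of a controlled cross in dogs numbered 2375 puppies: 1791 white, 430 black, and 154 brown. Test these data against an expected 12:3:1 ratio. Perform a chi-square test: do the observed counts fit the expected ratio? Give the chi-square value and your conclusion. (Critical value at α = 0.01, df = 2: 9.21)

0.788; consistent

Total ratio parts = 16. Expected numbers out of 2375:
  white: 2375 × 12/16 = 1781.25
  black: 2375 × 3/16 = 445.3125
  brown: 2375 × 1/16 = 148.4375
χ² = Σ (O − E)² / E
  white: (1791 − 1781.25)² / 1781.25 = 0.0534
  black: (430 − 445.3125)² / 445.3125 = 0.5265
  brown: (154 − 148.4375)² / 148.4375 = 0.2084
χ² = 0.0534 + 0.5265 + 0.2084 = 0.7883 ≈ 0.788
Degrees of freedom = 3 − 1 = 2; critical value at α = 0.01 is 9.21.
Since 0.788 < 9.21, we fail to reject the null hypothesis — the data are consistent with the 12:3:1 ratio.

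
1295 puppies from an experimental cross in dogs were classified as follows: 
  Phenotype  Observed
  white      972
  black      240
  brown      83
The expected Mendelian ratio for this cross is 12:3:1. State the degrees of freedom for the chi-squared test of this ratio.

A goodness-of-fit test with 3 phenotype classes has df = 3 − 1 = 2.

2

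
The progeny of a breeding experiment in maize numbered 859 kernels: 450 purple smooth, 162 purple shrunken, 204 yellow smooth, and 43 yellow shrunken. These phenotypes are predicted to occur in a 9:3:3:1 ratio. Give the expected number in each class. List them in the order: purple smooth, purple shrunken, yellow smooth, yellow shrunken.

Expected counts for N = 859 under a 9:3:3:1 ratio (total parts = 16):
  purple smooth: 859 × 9/16 = 483.1875
  purple shrunken: 859 × 3/16 = 161.0625
  yellow smooth: 859 × 3/16 = 161.0625
  yellow shrunken: 859 × 1/16 = 53.6875

483.1875, 161.0625, 161.0625, 53.6875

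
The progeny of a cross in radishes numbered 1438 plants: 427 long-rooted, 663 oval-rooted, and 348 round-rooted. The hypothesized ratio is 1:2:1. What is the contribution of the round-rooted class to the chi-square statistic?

The 1:2:1 ratio has 4 parts, so with N = 1438 the expected counts are:
  long-rooted: 1438 × 1/4 = 359.5
  oval-rooted: 1438 × 2/4 = 719
  round-rooted: 1438 × 1/4 = 359.5
Contribution of round-rooted: (348 − 359.5)² / 359.5 = 0.3679

0.368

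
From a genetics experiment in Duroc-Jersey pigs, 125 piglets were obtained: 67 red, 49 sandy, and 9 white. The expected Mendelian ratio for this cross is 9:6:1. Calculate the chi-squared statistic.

0.433

Under the 9:6:1 hypothesis (Σ ratio = 16, N = 125):
  red: 125 × 9/16 = 70.3125
  sandy: 125 × 6/16 = 46.875
  white: 125 × 1/16 = 7.8125
χ² = Σ (O − E)² / E
  red: (67 − 70.3125)² / 70.3125 = 0.1561
  sandy: (49 − 46.875)² / 46.875 = 0.0963
  white: (9 − 7.8125)² / 7.8125 = 0.1805
χ² = 0.1561 + 0.0963 + 0.1805 = 0.4329 ≈ 0.433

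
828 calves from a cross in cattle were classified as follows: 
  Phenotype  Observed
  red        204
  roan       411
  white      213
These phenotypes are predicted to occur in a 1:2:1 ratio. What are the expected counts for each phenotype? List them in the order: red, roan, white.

The 1:2:1 ratio has 4 parts, so with N = 828 the expected counts are:
  red: 828 × 1/4 = 207
  roan: 828 × 2/4 = 414
  white: 828 × 1/4 = 207

207, 414, 207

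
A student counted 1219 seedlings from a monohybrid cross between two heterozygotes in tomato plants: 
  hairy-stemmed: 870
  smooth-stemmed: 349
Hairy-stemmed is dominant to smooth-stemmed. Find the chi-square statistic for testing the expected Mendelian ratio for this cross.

8.567

For a monohybrid cross between heterozygotes with complete dominance, the expected phenotypic ratio is 3:1.
Total ratio parts = 4. Expected numbers out of 1219:
  hairy-stemmed: 1219 × 3/4 = 914.25
  smooth-stemmed: 1219 × 1/4 = 304.75
χ² = Σ (O − E)² / E
  hairy-stemmed: (870 − 914.25)² / 914.25 = 2.1417
  smooth-stemmed: (349 − 304.75)² / 304.75 = 6.4251
χ² = 2.1417 + 6.4251 = 8.5668 ≈ 8.567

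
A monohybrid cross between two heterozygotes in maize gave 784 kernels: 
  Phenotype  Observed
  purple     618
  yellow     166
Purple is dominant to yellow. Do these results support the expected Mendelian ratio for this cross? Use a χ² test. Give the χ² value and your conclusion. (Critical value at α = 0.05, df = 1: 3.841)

6.122; not consistent

For a monohybrid cross between heterozygotes with complete dominance, the expected phenotypic ratio is 3:1.
Under the 3:1 hypothesis (Σ ratio = 4, N = 784):
  purple: 784 × 3/4 = 588
  yellow: 784 × 1/4 = 196
χ² = Σ (O − E)² / E
  purple: (618 − 588)² / 588 = 1.5306
  yellow: (166 − 196)² / 196 = 4.5918
χ² = 1.5306 + 4.5918 = 6.1224 ≈ 6.122
Degrees of freedom = 2 − 1 = 1; critical value at α = 0.05 is 3.841.
Since 6.122 > 3.841, we reject the null hypothesis — the data do not fit the 3:1 ratio.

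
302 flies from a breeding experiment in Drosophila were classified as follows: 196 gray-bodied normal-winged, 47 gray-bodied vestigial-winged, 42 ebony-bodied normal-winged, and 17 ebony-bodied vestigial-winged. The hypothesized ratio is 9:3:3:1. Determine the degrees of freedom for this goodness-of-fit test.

3

A goodness-of-fit test with 4 phenotype classes has df = 4 − 1 = 3.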